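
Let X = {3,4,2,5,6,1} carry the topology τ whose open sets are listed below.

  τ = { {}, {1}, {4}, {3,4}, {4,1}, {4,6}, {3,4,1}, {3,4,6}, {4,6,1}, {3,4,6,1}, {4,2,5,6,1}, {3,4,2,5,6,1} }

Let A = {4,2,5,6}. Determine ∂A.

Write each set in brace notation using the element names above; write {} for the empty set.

{3,2,5}

interior: largest open inside A is {4,6} (from {}, {4}, {4,6})
cl via duality: int({3,1}) = {1}, so X∖{1} = {3,4,2,5,6}
cl∖int = {3,2,5}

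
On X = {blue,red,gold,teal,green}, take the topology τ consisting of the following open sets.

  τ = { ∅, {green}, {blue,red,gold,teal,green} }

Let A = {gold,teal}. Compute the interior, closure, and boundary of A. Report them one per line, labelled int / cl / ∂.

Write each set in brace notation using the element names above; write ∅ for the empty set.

U open, U⊆A: ∅. int(A) = ⋃ = ∅
X∖A={blue,red,green}, int(X∖A)={green}, hence cl(A)={blue,red,gold,teal}
∂A: remove int from cl → {blue,red,gold,teal}

int(A) = ∅
cl(A)  = {blue,red,gold,teal}
∂A     = {blue,red,gold,teal}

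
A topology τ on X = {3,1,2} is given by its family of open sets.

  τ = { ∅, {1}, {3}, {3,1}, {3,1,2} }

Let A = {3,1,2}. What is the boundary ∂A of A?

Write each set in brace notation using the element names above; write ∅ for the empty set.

interior: largest open inside A is {3,1,2} (from ∅, {3}, {1}, {3,1}, {3,1,2})
cl via duality: int(∅) = ∅, so X∖∅ = {3,1,2}
cl∖int = ∅

∅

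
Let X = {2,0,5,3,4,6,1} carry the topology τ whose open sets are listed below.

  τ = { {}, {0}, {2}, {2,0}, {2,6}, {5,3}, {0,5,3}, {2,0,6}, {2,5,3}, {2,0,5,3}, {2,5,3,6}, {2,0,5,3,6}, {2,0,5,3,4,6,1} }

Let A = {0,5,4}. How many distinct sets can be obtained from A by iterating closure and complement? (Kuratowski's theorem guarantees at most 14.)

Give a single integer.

closure: X∖int(X∖A) = X∖{2,6} = {0,5,3,4,1}
Let k=closure and c=complement:
  1. A     = {0,5,4}
  2. kA    = {0,5,3,4,1}
  3. cA    = {2,3,6,1}
  4. ckA   = {2,6}
  5. kcA   = {2,5,3,4,6,1}
  6. kckA  = {2,4,6,1}
  7. ckcA  = {0}
  8. ckckA = {0,5,3}
  9. kckcA = {0,4,1}
  10. ckckcA = {2,5,3,6}
— saturated at 10

10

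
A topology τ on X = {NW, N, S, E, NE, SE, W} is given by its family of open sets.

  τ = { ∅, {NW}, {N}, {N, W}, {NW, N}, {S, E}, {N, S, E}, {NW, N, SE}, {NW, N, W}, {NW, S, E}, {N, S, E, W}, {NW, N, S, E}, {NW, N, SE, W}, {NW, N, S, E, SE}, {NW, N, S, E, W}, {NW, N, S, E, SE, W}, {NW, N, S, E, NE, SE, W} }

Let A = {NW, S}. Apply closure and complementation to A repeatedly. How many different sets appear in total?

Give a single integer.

10

X∖A={N, E, NE, SE, W}, int(X∖A)={N, W}, hence cl(A)={NW, S, E, NE, SE}
Orbit (k=closure, c=complement):
  1. A     = {NW, S}
  2. kA    = {NW, S, E, NE, SE}
  3. cA    = {N, E, NE, SE, W}
  4. ckA   = {N, W}
  5. kcA   = {N, S, E, NE, SE, W}
  6. kckA  = {N, NE, SE, W}
  7. ckcA  = {NW}
  8. ckckA = {NW, S, E}
  9. kckcA = {NW, NE, SE}
  10. ckckcA = {N, S, E, W}
(closed under both — stop)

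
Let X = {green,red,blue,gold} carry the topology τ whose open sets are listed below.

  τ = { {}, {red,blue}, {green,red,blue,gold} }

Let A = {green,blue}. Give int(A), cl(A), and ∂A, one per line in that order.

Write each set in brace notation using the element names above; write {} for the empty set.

int(A) = {}
cl(A)  = {green,red,blue,gold}
∂A     = {green,red,blue,gold}

opens ⊆ A: {}; union → int = {}
complement {red,gold}; its interior {}; cl(A) = X∖{} = {green,red,blue,gold}
boundary = {green,red,blue,gold} ∖ {} = {green,red,blue,gold}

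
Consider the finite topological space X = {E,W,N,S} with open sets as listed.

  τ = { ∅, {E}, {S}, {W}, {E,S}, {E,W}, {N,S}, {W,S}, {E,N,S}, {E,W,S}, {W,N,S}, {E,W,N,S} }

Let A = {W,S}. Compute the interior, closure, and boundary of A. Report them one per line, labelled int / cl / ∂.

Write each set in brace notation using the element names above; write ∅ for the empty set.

int(A) = {W,S}
cl(A)  = {W,N,S}
∂A     = {N}

interior: largest open inside A is {W,S} (from ∅, {S}, {W}, {W,S})
cl via duality: int({E,N}) = {E}, so X∖{E} = {W,N,S}
cl∖int = {N}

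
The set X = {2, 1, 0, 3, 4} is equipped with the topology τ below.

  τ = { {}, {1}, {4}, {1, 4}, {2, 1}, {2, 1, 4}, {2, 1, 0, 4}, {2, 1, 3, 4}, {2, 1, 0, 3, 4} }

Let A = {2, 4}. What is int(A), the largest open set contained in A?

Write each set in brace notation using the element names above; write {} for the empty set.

{4}

U open, U⊆A: {}, {4}. int(A) = ⋃ = {4}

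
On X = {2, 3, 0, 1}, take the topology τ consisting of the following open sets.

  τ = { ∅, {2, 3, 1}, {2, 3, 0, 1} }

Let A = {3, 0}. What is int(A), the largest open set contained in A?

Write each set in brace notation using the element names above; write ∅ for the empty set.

∅

open subsets of A: ∅; so int(A) = ∅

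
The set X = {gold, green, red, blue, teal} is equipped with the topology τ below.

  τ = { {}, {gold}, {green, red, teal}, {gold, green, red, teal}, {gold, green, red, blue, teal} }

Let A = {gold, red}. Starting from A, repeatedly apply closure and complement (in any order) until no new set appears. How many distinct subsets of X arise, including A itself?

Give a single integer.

cl via duality: int({green, blue, teal}) = {}, so X∖{} = {gold, green, red, blue, teal}
Write k for closure, c for complement:
  1. A     = {gold, red}
  2. kA    = {gold, green, red, blue, teal}
  3. cA    = {green, blue, teal}
  4. ckA   = {}
  5. kcA   = {green, red, blue, teal}
  6. ckcA  = {gold}
  7. kckcA = {gold, blue}
  8. ckckcA = {green, red, teal}
applying k or c yields no new set

8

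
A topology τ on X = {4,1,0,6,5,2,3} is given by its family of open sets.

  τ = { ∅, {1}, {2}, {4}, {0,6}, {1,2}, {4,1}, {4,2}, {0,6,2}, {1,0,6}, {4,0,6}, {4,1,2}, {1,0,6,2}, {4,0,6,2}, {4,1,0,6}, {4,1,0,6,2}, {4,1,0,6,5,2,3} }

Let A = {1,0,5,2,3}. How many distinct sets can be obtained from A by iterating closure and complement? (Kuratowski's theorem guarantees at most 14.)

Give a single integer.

10

X∖A={4,6}, int(X∖A)={4}, hence cl(A)={1,0,6,5,2,3}
Orbit (k=closure, c=complement):
  1. A     = {1,0,5,2,3}
  2. kA    = {1,0,6,5,2,3}
  3. cA    = {4,6}
  4. ckA   = {4}
  5. kcA   = {4,0,6,5,3}
  6. kckA  = {4,5,3}
  7. ckcA  = {1,2}
  8. ckckA = {1,0,6,2}
  9. kckcA = {1,5,2,3}
  10. ckckcA = {4,0,6}
(closed under both — stop)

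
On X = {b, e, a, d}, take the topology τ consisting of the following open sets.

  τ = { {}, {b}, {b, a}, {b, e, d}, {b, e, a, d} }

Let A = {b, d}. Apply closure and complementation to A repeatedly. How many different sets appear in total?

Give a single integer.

X∖A={e, a}, int(X∖A)={}, hence cl(A)={b, e, a, d}
Orbit (k=closure, c=complement):
  1. A     = {b, d}
  2. kA    = {b, e, a, d}
  3. cA    = {e, a}
  4. ckA   = {}
  5. kcA   = {e, a, d}
  6. ckcA  = {b}
(closed under both — stop)

6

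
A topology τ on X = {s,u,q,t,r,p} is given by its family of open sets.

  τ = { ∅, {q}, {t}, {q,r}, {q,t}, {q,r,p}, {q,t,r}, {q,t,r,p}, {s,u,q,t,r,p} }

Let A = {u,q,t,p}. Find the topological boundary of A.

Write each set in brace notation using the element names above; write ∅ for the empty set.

{s,u,r,p}

interior: largest open inside A is {q,t} (from ∅, {t}, {q}, {q,t})
cl via duality: int({s,r}) = ∅, so X∖∅ = {s,u,q,t,r,p}
cl∖int = {s,u,r,p}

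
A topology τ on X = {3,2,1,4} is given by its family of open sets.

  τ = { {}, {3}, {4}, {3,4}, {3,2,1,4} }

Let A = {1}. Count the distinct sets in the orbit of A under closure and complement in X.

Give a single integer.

6

complement {3,2,4}; its interior {3,4}; cl(A) = X∖{3,4} = {2,1}
With k = closure, c = complement:
  1. A     = {1}
  2. kA    = {2,1}
  3. cA    = {3,2,4}
  4. ckA   = {3,4}
  5. kcA   = {3,2,1,4}
  6. ckcA  = {}
k, c of each give nothing new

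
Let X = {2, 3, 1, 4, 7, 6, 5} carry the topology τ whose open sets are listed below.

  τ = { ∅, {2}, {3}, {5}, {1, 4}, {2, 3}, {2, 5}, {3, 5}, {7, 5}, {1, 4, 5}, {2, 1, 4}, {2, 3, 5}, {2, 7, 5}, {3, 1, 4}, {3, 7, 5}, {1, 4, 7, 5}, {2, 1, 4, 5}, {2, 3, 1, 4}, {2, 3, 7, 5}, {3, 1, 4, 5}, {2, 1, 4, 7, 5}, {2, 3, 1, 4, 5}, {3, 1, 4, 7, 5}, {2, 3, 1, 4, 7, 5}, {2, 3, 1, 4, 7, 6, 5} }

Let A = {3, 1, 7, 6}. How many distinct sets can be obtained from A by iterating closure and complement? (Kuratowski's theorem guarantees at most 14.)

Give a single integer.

12

closure: X∖int(X∖A) = X∖{2, 5} = {3, 1, 4, 7, 6}
Let k=closure and c=complement:
  1. A     = {3, 1, 7, 6}
  2. kA    = {3, 1, 4, 7, 6}
  3. cA    = {2, 4, 5}
  4. ckA   = {2, 5}
  5. kcA   = {2, 1, 4, 7, 6, 5}
  6. kckA  = {2, 7, 6, 5}
  7. ckcA  = {3}
  8. ckckA = {3, 1, 4}
  9. kckcA = {3, 6}
  10. kckckA = {3, 1, 4, 6}
  11. ckckcA = {2, 1, 4, 7, 5}
  12. ckckckA = {2, 7, 5}
— saturated at 12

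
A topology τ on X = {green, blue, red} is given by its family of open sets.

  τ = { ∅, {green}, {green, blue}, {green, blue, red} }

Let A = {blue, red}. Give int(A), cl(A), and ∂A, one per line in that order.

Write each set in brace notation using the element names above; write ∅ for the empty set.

int(A) = ∅
cl(A)  = {blue, red}
∂A     = {blue, red}

opens ⊆ A: ∅; union → int = ∅
complement {green}; its interior {green}; cl(A) = X∖{green} = {blue, red}
boundary = {blue, red} ∖ ∅ = {blue, red}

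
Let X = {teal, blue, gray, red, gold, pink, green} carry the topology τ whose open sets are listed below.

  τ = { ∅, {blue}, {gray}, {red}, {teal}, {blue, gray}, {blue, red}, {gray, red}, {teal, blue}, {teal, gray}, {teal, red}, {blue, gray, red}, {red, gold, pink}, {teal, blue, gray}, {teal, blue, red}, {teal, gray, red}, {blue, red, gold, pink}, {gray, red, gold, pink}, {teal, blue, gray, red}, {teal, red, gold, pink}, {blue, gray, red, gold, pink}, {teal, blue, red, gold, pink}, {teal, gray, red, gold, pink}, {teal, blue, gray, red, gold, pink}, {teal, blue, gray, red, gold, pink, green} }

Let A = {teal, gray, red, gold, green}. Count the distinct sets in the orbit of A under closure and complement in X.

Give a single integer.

8

closure: X∖int(X∖A) = X∖{blue} = {teal, gray, red, gold, pink, green}
Let k=closure and c=complement:
  1. A     = {teal, gray, red, gold, green}
  2. kA    = {teal, gray, red, gold, pink, green}
  3. cA    = {blue, pink}
  4. ckA   = {blue}
  5. kcA   = {blue, gold, pink, green}
  6. kckA  = {blue, green}
  7. ckcA  = {teal, gray, red}
  8. ckckA = {teal, gray, red, gold, pink}
— saturated at 8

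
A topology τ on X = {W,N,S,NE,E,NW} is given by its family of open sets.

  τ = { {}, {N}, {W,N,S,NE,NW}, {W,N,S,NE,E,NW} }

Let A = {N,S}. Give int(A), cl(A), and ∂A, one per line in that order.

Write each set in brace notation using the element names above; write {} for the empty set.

int(A) = {N}
cl(A)  = {W,N,S,NE,E,NW}
∂A     = {W,S,NE,E,NW}

interior: largest open inside A is {N} (from {}, {N})
cl via duality: int({W,NE,E,NW}) = {}, so X∖{} = {W,N,S,NE,E,NW}
cl∖int = {W,S,NE,E,NW}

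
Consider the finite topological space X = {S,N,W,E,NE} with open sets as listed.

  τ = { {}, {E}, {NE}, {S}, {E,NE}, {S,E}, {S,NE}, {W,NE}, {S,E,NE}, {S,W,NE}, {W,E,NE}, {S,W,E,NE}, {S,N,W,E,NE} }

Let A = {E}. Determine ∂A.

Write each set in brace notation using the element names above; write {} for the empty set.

{N}

U open, U⊆A: {}, {E}. int(A) = ⋃ = {E}
X∖A={S,N,W,NE}, int(X∖A)={S,W,NE}, hence cl(A)={N,E}
∂A: remove int from cl → {N}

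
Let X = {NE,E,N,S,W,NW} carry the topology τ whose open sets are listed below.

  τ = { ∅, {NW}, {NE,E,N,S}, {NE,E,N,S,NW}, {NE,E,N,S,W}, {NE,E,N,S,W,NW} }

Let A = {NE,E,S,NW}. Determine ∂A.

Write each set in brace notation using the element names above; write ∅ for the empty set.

{NE,E,N,S,W}

open subsets of A: ∅, {NW}; so int(A) = {NW}
closure: X∖int(X∖A) = X∖∅ = {NE,E,N,S,W,NW}
∂A = {NE,E,N,S,W,NW} minus {NW} = {NE,E,N,S,W}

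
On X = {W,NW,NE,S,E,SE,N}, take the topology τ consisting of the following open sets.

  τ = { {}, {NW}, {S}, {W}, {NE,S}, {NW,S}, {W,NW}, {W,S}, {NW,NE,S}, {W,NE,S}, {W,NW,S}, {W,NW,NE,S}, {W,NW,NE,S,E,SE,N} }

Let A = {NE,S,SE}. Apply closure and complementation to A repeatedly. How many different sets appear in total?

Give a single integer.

6

closure: X∖int(X∖A) = X∖{W,NW} = {NE,S,E,SE,N}
Let k=closure and c=complement:
  1. A     = {NE,S,SE}
  2. kA    = {NE,S,E,SE,N}
  3. cA    = {W,NW,E,N}
  4. ckA   = {W,NW}
  5. kcA   = {W,NW,E,SE,N}
  6. ckcA  = {NE,S}
— saturated at 6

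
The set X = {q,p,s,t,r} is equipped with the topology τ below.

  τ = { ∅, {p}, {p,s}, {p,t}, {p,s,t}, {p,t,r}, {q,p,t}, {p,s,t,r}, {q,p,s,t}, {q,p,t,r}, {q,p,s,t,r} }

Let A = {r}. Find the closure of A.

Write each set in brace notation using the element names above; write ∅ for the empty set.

closure: X∖int(X∖A) = X∖{q,p,s,t} = {r}

{r}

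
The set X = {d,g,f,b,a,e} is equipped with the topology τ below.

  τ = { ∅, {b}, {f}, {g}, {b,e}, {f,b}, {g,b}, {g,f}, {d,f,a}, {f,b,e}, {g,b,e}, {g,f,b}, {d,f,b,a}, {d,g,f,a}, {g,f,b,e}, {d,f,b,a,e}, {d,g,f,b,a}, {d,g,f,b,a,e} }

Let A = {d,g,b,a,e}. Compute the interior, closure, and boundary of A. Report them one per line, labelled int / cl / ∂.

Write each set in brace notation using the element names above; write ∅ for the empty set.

int(A) = {g,b,e}
cl(A)  = {d,g,b,a,e}
∂A     = {d,a}

open subsets of A: ∅, {b}, {g}, {g,b}, {b,e}, {g,b,e}; so int(A) = {g,b,e}
closure: X∖int(X∖A) = X∖{f} = {d,g,b,a,e}
∂A = {d,g,b,a,e} minus {g,b,e} = {d,a}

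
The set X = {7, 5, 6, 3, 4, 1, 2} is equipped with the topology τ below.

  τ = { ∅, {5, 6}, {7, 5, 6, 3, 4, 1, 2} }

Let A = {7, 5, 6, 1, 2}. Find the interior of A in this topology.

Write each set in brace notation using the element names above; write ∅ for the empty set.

{5, 6}

opens ⊆ A: ∅, {5, 6}; union → int = {5, 6}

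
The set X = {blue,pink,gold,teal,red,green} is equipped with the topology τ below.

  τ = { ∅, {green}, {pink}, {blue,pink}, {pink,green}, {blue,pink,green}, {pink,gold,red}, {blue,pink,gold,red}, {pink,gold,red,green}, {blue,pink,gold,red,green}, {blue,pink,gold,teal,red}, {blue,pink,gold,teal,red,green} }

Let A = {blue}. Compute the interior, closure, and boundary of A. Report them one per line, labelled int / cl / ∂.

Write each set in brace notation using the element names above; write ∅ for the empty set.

open subsets of A: ∅; so int(A) = ∅
closure: X∖int(X∖A) = X∖{pink,gold,red,green} = {blue,teal}
∂A = {blue,teal} minus ∅ = {blue,teal}

int(A) = ∅
cl(A)  = {blue,teal}
∂A     = {blue,teal}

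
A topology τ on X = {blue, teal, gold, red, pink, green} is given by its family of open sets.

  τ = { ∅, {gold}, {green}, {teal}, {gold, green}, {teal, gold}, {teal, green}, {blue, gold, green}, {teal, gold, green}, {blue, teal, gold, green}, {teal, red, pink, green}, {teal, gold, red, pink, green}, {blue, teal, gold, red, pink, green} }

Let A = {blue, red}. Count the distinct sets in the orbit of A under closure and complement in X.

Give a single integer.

6

cl via duality: int({teal, gold, pink, green}) = {teal, gold, green}, so X∖{teal, gold, green} = {blue, red, pink}
Write k for closure, c for complement:
  1. A     = {blue, red}
  2. kA    = {blue, red, pink}
  3. cA    = {teal, gold, pink, green}
  4. ckA   = {teal, gold, green}
  5. kcA   = {blue, teal, gold, red, pink, green}
  6. ckcA  = ∅
applying k or c yields no new set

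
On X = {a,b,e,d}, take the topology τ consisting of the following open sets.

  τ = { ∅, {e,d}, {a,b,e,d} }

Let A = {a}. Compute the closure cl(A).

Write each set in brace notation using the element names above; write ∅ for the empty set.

{a,b}

cl via duality: int({b,e,d}) = {e,d}, so X∖{e,d} = {a,b}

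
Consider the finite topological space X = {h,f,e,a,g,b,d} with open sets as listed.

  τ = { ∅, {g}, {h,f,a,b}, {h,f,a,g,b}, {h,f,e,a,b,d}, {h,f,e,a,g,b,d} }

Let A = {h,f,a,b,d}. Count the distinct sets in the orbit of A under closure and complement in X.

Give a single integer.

6

X∖A={e,g}, int(X∖A)={g}, hence cl(A)={h,f,e,a,b,d}
Orbit (k=closure, c=complement):
  1. A     = {h,f,a,b,d}
  2. kA    = {h,f,e,a,b,d}
  3. cA    = {e,g}
  4. ckA   = {g}
  5. kcA   = {e,g,d}
  6. ckcA  = {h,f,a,b}
(closed under both — stop)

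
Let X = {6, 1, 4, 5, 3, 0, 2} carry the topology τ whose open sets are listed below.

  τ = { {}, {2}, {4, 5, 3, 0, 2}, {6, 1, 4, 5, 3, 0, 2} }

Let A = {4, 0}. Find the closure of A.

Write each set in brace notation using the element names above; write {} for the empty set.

closure: X∖int(X∖A) = X∖{2} = {6, 1, 4, 5, 3, 0}

{6, 1, 4, 5, 3, 0}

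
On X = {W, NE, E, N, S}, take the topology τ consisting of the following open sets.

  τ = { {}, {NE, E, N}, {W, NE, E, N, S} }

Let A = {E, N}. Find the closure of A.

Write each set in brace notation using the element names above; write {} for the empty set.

X∖A={W, NE, S}, int(X∖A)={}, hence cl(A)={W, NE, E, N, S}

{W, NE, E, N, S}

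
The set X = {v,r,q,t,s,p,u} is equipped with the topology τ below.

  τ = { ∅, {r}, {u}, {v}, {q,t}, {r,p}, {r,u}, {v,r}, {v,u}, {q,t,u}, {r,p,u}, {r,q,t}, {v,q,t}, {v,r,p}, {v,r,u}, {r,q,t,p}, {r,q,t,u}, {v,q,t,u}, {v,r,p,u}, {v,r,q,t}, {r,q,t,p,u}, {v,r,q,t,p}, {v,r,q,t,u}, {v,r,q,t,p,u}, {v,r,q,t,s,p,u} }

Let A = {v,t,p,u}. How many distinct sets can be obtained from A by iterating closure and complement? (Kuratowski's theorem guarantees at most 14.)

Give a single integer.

complement {r,q,s}; its interior {r}; cl(A) = X∖{r} = {v,q,t,s,p,u}
With k = closure, c = complement:
  1. A     = {v,t,p,u}
  2. kA    = {v,q,t,s,p,u}
  3. cA    = {r,q,s}
  4. ckA   = {r}
  5. kcA   = {r,q,t,s,p}
  6. kckA  = {r,s,p}
  7. ckcA  = {v,u}
  8. ckckA = {v,q,t,u}
  9. kckcA = {v,s,u}
  10. kckckA = {v,q,t,s,u}
  11. ckckcA = {r,q,t,p}
  12. ckckckA = {r,p}
k, c of each give nothing new

12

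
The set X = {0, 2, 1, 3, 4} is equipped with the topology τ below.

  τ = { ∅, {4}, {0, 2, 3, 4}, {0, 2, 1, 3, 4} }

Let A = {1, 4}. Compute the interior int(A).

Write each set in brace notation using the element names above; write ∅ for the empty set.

opens ⊆ A: ∅, {4}; union → int = {4}

{4}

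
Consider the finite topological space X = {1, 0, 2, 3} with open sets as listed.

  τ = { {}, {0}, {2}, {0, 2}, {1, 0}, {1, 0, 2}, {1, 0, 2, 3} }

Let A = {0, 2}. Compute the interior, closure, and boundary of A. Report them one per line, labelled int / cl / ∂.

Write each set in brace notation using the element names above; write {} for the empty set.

interior: largest open inside A is {0, 2} (from {}, {2}, {0}, {0, 2})
cl via duality: int({1, 3}) = {}, so X∖{} = {1, 0, 2, 3}
cl∖int = {1, 3}

int(A) = {0, 2}
cl(A)  = {1, 0, 2, 3}
∂A     = {1, 3}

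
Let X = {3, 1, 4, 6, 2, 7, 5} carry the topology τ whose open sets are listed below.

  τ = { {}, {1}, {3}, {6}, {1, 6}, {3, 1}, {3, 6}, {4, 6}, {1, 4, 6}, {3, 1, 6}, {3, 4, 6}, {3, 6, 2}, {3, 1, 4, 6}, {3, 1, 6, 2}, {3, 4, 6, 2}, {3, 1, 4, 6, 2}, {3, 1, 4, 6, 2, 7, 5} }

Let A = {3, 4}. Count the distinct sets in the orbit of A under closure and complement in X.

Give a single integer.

8

cl via duality: int({1, 6, 2, 7, 5}) = {1, 6}, so X∖{1, 6} = {3, 4, 2, 7, 5}
Write k for closure, c for complement:
  1. A     = {3, 4}
  2. kA    = {3, 4, 2, 7, 5}
  3. cA    = {1, 6, 2, 7, 5}
  4. ckA   = {1, 6}
  5. kcA   = {1, 4, 6, 2, 7, 5}
  6. ckcA  = {3}
  7. kckcA = {3, 2, 7, 5}
  8. ckckcA = {1, 4, 6}
applying k or c yields no new set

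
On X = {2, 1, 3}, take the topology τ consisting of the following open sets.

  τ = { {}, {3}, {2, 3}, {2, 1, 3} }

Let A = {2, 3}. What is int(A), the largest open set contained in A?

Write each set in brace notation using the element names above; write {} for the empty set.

{2, 3}

opens ⊆ A: {}, {3}, {2, 3}; union → int = {2, 3}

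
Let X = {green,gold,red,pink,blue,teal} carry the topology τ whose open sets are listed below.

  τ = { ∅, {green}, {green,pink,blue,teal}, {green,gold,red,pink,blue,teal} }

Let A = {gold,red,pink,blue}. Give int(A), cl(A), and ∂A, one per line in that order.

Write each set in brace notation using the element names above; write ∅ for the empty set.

int(A) = ∅
cl(A)  = {gold,red,pink,blue,teal}
∂A     = {gold,red,pink,blue,teal}

U open, U⊆A: ∅. int(A) = ⋃ = ∅
X∖A={green,teal}, int(X∖A)={green}, hence cl(A)={gold,red,pink,blue,teal}
∂A: remove int from cl → {gold,red,pink,blue,teal}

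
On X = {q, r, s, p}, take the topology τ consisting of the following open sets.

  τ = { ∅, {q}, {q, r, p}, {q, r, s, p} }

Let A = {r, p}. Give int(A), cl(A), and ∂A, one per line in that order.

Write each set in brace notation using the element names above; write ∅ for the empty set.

interior: largest open inside A is ∅ (from ∅)
cl via duality: int({q, s}) = {q}, so X∖{q} = {r, s, p}
cl∖int = {r, s, p}

int(A) = ∅
cl(A)  = {r, s, p}
∂A     = {r, s, p}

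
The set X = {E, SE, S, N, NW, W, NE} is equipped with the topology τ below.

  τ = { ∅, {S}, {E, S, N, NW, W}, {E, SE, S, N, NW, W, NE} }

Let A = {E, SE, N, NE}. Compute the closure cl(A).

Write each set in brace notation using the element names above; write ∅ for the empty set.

complement {S, NW, W}; its interior {S}; cl(A) = X∖{S} = {E, SE, N, NW, W, NE}

{E, SE, N, NW, W, NE}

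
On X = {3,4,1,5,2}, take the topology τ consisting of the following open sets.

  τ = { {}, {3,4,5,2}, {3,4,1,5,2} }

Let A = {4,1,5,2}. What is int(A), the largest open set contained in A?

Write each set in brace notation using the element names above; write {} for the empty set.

{}

opens ⊆ A: {}; union → int = {}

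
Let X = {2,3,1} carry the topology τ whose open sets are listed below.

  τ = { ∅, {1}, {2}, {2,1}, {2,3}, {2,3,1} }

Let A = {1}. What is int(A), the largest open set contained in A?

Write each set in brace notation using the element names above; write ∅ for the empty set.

opens ⊆ A: ∅, {1}; union → int = {1}

{1}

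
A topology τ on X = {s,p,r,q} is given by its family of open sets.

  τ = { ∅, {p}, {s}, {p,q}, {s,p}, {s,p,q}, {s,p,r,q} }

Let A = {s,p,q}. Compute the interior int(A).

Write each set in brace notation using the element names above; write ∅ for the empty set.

{s,p,q}

opens ⊆ A: ∅, {s}, {p}, {s,p}, {p,q}, {s,p,q}; union → int = {s,p,q}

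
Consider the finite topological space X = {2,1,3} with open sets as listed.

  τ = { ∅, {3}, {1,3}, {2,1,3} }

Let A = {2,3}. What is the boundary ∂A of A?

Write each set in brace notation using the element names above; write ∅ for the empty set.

{2,1}

opens ⊆ A: ∅, {3}; union → int = {3}
complement {1}; its interior ∅; cl(A) = X∖∅ = {2,1,3}
boundary = {2,1,3} ∖ {3} = {2,1}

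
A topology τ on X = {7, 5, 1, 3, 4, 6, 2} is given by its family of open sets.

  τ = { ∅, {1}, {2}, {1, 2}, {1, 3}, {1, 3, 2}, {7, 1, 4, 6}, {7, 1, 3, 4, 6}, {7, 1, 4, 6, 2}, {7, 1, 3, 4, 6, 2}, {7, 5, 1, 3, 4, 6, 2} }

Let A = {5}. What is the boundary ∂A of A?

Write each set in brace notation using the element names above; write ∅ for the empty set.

interior: largest open inside A is ∅ (from ∅)
cl via duality: int({7, 1, 3, 4, 6, 2}) = {7, 1, 3, 4, 6, 2}, so X∖{7, 1, 3, 4, 6, 2} = {5}
cl∖int = {5}

{5}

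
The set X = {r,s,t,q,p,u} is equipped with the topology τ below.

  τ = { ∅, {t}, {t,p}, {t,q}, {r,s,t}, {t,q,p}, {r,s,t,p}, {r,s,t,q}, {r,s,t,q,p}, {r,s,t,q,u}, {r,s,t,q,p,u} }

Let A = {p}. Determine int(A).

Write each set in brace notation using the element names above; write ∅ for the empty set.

U open, U⊆A: ∅. int(A) = ⋃ = ∅

∅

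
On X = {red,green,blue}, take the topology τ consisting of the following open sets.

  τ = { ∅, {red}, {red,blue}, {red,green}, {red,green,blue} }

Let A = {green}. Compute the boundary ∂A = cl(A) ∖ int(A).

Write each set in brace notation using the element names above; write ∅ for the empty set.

{green}

opens ⊆ A: ∅; union → int = ∅
complement {red,blue}; its interior {red,blue}; cl(A) = X∖{red,blue} = {green}
boundary = {green} ∖ ∅ = {green}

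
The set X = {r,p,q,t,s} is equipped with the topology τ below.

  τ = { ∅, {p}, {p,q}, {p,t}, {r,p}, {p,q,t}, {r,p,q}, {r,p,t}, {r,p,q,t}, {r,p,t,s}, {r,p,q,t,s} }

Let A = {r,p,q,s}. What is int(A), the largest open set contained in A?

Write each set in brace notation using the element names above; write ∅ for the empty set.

opens ⊆ A: ∅, {p}, {r,p}, {p,q}, {r,p,q}; union → int = {r,p,q}

{r,p,q}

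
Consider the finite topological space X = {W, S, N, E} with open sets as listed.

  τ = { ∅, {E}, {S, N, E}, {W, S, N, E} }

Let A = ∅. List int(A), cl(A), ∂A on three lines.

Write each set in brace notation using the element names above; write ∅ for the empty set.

interior: largest open inside A is ∅ (from ∅)
cl via duality: int({W, S, N, E}) = {W, S, N, E}, so X∖{W, S, N, E} = ∅
cl∖int = ∅

int(A) = ∅
cl(A)  = ∅
∂A     = ∅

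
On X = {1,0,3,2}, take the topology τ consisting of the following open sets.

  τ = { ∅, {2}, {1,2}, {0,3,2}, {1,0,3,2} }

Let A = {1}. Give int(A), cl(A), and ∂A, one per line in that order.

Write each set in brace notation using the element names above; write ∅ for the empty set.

int(A) = ∅
cl(A)  = {1}
∂A     = {1}

U open, U⊆A: ∅. int(A) = ⋃ = ∅
X∖A={0,3,2}, int(X∖A)={0,3,2}, hence cl(A)={1}
∂A: remove int from cl → {1}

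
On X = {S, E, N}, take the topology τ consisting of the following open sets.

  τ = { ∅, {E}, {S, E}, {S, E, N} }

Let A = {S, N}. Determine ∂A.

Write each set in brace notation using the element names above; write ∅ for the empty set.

U open, U⊆A: ∅. int(A) = ⋃ = ∅
X∖A={E}, int(X∖A)={E}, hence cl(A)={S, N}
∂A: remove int from cl → {S, N}

{S, N}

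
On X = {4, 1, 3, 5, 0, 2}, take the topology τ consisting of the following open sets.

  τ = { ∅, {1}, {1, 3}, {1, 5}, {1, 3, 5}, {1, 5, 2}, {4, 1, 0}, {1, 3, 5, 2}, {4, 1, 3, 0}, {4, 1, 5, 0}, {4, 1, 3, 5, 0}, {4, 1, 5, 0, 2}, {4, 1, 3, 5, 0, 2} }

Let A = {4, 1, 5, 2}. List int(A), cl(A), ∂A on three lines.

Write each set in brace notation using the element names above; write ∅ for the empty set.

int(A) = {1, 5, 2}
cl(A)  = {4, 1, 3, 5, 0, 2}
∂A     = {4, 3, 0}

opens ⊆ A: ∅, {1}, {1, 5}, {1, 5, 2}; union → int = {1, 5, 2}
complement {3, 0}; its interior ∅; cl(A) = X∖∅ = {4, 1, 3, 5, 0, 2}
boundary = {4, 1, 3, 5, 0, 2} ∖ {1, 5, 2} = {4, 3, 0}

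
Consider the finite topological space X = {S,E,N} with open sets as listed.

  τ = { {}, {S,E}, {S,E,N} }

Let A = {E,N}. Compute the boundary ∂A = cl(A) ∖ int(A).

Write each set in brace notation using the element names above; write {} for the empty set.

{S,E,N}

opens ⊆ A: {}; union → int = {}
complement {S}; its interior {}; cl(A) = X∖{} = {S,E,N}
boundary = {S,E,N} ∖ {} = {S,E,N}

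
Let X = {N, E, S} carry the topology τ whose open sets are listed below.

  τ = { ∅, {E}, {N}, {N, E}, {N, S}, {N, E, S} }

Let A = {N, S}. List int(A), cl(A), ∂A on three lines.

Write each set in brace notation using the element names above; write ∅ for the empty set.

int(A) = {N, S}
cl(A)  = {N, S}
∂A     = ∅

interior: largest open inside A is {N, S} (from ∅, {N}, {N, S})
cl via duality: int({E}) = {E}, so X∖{E} = {N, S}
cl∖int = ∅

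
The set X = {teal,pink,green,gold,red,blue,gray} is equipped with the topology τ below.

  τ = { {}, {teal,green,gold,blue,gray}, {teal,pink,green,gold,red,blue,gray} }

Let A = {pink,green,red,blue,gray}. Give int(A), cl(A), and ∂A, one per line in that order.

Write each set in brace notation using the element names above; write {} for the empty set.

opens ⊆ A: {}; union → int = {}
complement {teal,gold}; its interior {}; cl(A) = X∖{} = {teal,pink,green,gold,red,blue,gray}
boundary = {teal,pink,green,gold,red,blue,gray} ∖ {} = {teal,pink,green,gold,red,blue,gray}

int(A) = {}
cl(A)  = {teal,pink,green,gold,red,blue,gray}
∂A     = {teal,pink,green,gold,red,blue,gray}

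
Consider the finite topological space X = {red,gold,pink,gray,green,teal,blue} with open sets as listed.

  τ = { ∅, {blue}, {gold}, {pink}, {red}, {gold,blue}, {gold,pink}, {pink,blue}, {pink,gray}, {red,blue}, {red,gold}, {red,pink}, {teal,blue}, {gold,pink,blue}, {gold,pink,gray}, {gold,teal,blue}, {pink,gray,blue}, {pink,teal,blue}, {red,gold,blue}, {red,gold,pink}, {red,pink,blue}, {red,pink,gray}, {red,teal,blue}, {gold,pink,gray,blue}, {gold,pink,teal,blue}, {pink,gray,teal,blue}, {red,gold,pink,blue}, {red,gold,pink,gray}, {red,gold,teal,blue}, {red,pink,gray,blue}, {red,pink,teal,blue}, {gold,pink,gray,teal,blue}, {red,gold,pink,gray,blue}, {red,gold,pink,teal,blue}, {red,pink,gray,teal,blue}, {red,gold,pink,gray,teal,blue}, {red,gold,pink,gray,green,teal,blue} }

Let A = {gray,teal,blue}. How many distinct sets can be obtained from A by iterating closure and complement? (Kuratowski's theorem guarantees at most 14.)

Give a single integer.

complement {red,gold,pink,green}; its interior {red,gold,pink}; cl(A) = X∖{red,gold,pink} = {gray,green,teal,blue}
With k = closure, c = complement:
  1. A     = {gray,teal,blue}
  2. kA    = {gray,green,teal,blue}
  3. cA    = {red,gold,pink,green}
  4. ckA   = {red,gold,pink}
  5. kcA   = {red,gold,pink,gray,green}
  6. ckcA  = {teal,blue}
  7. kckcA = {green,teal,blue}
  8. ckckcA = {red,gold,pink,gray}
k, c of each give nothing new

8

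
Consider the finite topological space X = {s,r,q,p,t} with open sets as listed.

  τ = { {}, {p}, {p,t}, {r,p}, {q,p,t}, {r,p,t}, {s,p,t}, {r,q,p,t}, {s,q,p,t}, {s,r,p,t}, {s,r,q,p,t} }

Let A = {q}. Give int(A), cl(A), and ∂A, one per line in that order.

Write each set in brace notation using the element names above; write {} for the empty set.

int(A) = {}
cl(A)  = {q}
∂A     = {q}

interior: largest open inside A is {} (from {})
cl via duality: int({s,r,p,t}) = {s,r,p,t}, so X∖{s,r,p,t} = {q}
cl∖int = {q}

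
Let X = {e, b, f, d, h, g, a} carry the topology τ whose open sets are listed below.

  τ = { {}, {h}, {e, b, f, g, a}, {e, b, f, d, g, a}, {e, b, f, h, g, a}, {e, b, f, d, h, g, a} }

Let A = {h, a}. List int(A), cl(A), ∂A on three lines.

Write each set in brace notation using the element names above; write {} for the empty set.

open subsets of A: {}, {h}; so int(A) = {h}
closure: X∖int(X∖A) = X∖{} = {e, b, f, d, h, g, a}
∂A = {e, b, f, d, h, g, a} minus {h} = {e, b, f, d, g, a}

int(A) = {h}
cl(A)  = {e, b, f, d, h, g, a}
∂A     = {e, b, f, d, g, a}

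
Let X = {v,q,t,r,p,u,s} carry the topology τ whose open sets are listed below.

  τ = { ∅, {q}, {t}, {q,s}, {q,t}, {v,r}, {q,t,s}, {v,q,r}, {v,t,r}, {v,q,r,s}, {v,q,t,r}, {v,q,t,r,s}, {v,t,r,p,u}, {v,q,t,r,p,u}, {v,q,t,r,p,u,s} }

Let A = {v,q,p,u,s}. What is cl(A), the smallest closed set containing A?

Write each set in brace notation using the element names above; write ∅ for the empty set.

{v,q,r,p,u,s}

complement {t,r}; its interior {t}; cl(A) = X∖{t} = {v,q,r,p,u,s}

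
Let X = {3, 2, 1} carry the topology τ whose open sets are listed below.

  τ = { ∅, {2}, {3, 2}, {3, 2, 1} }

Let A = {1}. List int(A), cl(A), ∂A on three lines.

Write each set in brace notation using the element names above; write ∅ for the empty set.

open subsets of A: ∅; so int(A) = ∅
closure: X∖int(X∖A) = X∖{3, 2} = {1}
∂A = {1} minus ∅ = {1}

int(A) = ∅
cl(A)  = {1}
∂A     = {1}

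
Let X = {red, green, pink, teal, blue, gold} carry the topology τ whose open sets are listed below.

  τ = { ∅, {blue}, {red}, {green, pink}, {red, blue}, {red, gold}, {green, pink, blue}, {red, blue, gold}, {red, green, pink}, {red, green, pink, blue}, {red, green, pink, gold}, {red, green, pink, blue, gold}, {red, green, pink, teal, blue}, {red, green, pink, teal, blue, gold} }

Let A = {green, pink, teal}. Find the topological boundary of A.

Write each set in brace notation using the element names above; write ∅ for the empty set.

opens ⊆ A: ∅, {green, pink}; union → int = {green, pink}
complement {red, blue, gold}; its interior {red, blue, gold}; cl(A) = X∖{red, blue, gold} = {green, pink, teal}
boundary = {green, pink, teal} ∖ {green, pink} = {teal}

{teal}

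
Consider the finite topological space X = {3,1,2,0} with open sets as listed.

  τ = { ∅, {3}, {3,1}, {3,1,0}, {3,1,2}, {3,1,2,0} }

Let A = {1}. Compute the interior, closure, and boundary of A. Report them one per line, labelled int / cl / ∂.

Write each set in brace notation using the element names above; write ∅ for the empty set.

int(A) = ∅
cl(A)  = {1,2,0}
∂A     = {1,2,0}

U open, U⊆A: ∅. int(A) = ⋃ = ∅
X∖A={3,2,0}, int(X∖A)={3}, hence cl(A)={1,2,0}
∂A: remove int from cl → {1,2,0}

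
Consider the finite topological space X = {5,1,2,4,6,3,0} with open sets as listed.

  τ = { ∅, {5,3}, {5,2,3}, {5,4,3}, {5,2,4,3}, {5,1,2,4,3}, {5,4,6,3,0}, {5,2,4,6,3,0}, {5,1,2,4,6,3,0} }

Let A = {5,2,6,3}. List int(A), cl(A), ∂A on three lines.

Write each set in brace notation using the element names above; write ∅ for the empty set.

open subsets of A: ∅, {5,3}, {5,2,3}; so int(A) = {5,2,3}
closure: X∖int(X∖A) = X∖∅ = {5,1,2,4,6,3,0}
∂A = {5,1,2,4,6,3,0} minus {5,2,3} = {1,4,6,0}

int(A) = {5,2,3}
cl(A)  = {5,1,2,4,6,3,0}
∂A     = {1,4,6,0}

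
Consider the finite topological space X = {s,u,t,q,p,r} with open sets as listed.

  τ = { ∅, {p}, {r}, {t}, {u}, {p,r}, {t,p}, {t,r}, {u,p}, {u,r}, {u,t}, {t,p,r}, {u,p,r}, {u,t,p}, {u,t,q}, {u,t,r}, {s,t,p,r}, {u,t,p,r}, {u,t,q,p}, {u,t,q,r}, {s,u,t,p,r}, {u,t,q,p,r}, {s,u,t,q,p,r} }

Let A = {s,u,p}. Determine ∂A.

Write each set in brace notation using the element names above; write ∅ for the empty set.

{s,q}

interior: largest open inside A is {u,p} (from ∅, {p}, {u}, {u,p})
cl via duality: int({t,q,r}) = {t,r}, so X∖{t,r} = {s,u,q,p}
cl∖int = {s,q}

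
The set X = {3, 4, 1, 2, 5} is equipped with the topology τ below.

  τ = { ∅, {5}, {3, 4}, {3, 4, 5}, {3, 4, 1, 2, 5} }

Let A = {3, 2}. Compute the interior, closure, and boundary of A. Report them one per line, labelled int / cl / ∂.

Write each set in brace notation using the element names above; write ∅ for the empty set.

U open, U⊆A: ∅. int(A) = ⋃ = ∅
X∖A={4, 1, 5}, int(X∖A)={5}, hence cl(A)={3, 4, 1, 2}
∂A: remove int from cl → {3, 4, 1, 2}

int(A) = ∅
cl(A)  = {3, 4, 1, 2}
∂A     = {3, 4, 1, 2}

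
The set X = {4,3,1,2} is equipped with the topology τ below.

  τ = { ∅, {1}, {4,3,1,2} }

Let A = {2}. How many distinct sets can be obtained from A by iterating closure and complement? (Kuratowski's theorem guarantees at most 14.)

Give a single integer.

6

cl via duality: int({4,3,1}) = {1}, so X∖{1} = {4,3,2}
Write k for closure, c for complement:
  1. A     = {2}
  2. kA    = {4,3,2}
  3. cA    = {4,3,1}
  4. ckA   = {1}
  5. kcA   = {4,3,1,2}
  6. ckcA  = ∅
applying k or c yields no new set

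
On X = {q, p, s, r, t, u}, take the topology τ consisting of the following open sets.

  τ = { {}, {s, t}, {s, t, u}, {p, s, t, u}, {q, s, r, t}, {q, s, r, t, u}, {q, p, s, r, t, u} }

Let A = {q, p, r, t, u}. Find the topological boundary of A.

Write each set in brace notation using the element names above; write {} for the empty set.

{q, p, s, r, t, u}

U open, U⊆A: {}. int(A) = ⋃ = {}
X∖A={s}, int(X∖A)={}, hence cl(A)={q, p, s, r, t, u}
∂A: remove int from cl → {q, p, s, r, t, u}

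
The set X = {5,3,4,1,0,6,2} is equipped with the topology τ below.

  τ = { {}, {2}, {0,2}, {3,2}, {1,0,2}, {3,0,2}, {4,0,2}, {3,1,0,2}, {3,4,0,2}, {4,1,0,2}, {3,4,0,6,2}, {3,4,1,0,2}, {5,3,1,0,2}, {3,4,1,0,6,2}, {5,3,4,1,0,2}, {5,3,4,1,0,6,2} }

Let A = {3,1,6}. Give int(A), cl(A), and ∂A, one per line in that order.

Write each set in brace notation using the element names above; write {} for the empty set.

open subsets of A: {}; so int(A) = {}
closure: X∖int(X∖A) = X∖{4,0,2} = {5,3,1,6}
∂A = {5,3,1,6} minus {} = {5,3,1,6}

int(A) = {}
cl(A)  = {5,3,1,6}
∂A     = {5,3,1,6}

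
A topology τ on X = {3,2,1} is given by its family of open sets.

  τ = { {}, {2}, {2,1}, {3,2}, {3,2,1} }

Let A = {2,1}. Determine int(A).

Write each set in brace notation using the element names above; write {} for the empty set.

U open, U⊆A: {}, {2}, {2,1}. int(A) = ⋃ = {2,1}

{2,1}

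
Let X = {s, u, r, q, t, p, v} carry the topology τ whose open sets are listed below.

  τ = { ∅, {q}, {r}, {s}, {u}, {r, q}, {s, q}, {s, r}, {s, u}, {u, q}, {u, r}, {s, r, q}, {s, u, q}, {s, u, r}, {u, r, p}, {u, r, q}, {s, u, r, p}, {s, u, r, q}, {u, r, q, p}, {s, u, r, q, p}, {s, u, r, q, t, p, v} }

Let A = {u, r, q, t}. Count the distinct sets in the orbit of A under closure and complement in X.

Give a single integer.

8

closure: X∖int(X∖A) = X∖{s} = {u, r, q, t, p, v}
Let k=closure and c=complement:
  1. A     = {u, r, q, t}
  2. kA    = {u, r, q, t, p, v}
  3. cA    = {s, p, v}
  4. ckA   = {s}
  5. kcA   = {s, t, p, v}
  6. kckA  = {s, t, v}
  7. ckcA  = {u, r, q}
  8. ckckA = {u, r, q, p}
— saturated at 8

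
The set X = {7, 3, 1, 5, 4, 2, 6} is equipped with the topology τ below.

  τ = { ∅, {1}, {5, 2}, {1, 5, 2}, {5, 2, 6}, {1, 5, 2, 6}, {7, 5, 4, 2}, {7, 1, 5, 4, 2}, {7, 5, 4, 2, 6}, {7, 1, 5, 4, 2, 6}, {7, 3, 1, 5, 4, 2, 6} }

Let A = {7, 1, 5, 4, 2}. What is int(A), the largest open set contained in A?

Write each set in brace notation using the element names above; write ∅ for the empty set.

opens ⊆ A: ∅, {1}, {5, 2}, {1, 5, 2}, {7, 5, 4, 2}, {7, 1, 5, 4, 2}; union → int = {7, 1, 5, 4, 2}

{7, 1, 5, 4, 2}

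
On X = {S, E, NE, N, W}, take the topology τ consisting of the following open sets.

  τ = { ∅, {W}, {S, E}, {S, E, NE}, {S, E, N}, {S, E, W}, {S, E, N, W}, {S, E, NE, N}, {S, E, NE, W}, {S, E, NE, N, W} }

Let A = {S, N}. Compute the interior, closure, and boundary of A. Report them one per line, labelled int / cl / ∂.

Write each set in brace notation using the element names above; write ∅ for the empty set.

interior: largest open inside A is ∅ (from ∅)
cl via duality: int({E, NE, W}) = {W}, so X∖{W} = {S, E, NE, N}
cl∖int = {S, E, NE, N}

int(A) = ∅
cl(A)  = {S, E, NE, N}
∂A     = {S, E, NE, N}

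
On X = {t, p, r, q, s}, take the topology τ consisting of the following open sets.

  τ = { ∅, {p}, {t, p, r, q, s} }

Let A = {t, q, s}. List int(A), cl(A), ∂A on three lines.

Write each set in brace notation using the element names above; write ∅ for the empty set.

int(A) = ∅
cl(A)  = {t, r, q, s}
∂A     = {t, r, q, s}

interior: largest open inside A is ∅ (from ∅)
cl via duality: int({p, r}) = {p}, so X∖{p} = {t, r, q, s}
cl∖int = {t, r, q, s}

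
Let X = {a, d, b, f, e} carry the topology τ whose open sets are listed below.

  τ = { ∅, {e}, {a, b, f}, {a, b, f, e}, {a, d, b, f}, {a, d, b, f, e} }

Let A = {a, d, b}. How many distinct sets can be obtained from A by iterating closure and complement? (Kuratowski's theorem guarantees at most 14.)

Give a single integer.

complement {f, e}; its interior {e}; cl(A) = X∖{e} = {a, d, b, f}
With k = closure, c = complement:
  1. A     = {a, d, b}
  2. kA    = {a, d, b, f}
  3. cA    = {f, e}
  4. ckA   = {e}
  5. kcA   = {a, d, b, f, e}
  6. ckcA  = ∅
k, c of each give nothing new

6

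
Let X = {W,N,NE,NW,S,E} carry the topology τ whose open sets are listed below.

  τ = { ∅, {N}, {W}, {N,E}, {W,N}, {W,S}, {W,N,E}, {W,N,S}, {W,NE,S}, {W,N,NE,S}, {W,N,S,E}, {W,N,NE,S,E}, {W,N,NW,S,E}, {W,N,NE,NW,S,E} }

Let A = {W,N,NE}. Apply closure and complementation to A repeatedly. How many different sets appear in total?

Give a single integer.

6

closure: X∖int(X∖A) = X∖∅ = {W,N,NE,NW,S,E}
Let k=closure and c=complement:
  1. A     = {W,N,NE}
  2. kA    = {W,N,NE,NW,S,E}
  3. cA    = {NW,S,E}
  4. ckA   = ∅
  5. kcA   = {NE,NW,S,E}
  6. ckcA  = {W,N}
— saturated at 6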